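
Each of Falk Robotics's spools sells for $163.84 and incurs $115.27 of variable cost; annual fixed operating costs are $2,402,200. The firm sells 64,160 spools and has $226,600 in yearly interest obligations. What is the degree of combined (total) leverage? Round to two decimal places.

6.39

Total contribution margin = 64,160 × $48.57 = $3,116,251.20.
EBIT = $3,116,251.20 − $2,402,200 = $714,051.20. Interest = $226,600.00.
DOL = $3,116,251.20 ÷ $714,051.20 = 4.3642; DFL = $714,051.20 ÷ $487,451.20 = 1.4649.
Combined leverage = 4.3642 × 1.4649 = 6.3931.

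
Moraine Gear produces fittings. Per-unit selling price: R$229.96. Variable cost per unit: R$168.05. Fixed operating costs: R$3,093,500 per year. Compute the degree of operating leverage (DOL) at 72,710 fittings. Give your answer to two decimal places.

3.20

Total contribution margin = 72,710 × R$61.91 = R$4,501,476.10.
EBIT = R$4,501,476.10 − R$3,093,500 = R$1,407,976.10.
DOL = contribution ÷ EBIT = R$4,501,476.10 ÷ R$1,407,976.10 = 3.1971.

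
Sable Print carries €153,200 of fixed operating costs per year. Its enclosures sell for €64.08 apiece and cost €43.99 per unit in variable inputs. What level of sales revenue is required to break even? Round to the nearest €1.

€488,654

Contribution margin per unit = €64.08 − €43.99 = €20.09, a CM ratio of €20.09 ÷ €64.08 = 0.3135.
Break-even sales = FC ÷ CM ratio = €153,200 × €64.08 / €20.09 = €488,654.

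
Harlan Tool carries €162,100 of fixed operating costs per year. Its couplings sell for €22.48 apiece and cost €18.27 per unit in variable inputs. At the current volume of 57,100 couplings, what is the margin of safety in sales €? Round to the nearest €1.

€418,048

Each unit contributes €22.48 − €18.27 = €4.21. Break-even units = €162,100 ÷ €4.21 = 38,503.56; break-even revenue = 38,503.56 × €22.48 = €865,560.10.
Actual sales revenue = 57,100 × €22.48 = €1,283,608.00.
Margin of safety = €1,283,608.00 − €865,560.10 = €418,048.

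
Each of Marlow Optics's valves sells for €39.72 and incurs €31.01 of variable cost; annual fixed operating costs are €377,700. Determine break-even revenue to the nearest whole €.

Contribution margin per unit = €39.72 − €31.01 = €8.71, a CM ratio of €8.71 ÷ €39.72 = 0.2193.
Break-even sales = FC ÷ CM ratio = €377,700 × €39.72 / €8.71 = €1,722,416.

€1,722,416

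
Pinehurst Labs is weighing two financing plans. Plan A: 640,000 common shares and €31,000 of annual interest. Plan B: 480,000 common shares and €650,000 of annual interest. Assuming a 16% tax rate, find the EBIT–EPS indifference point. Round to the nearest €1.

€2,507,000

Set EPS_A = EPS_B: (EBIT − €31,000)(1 − 0.16) ÷ 640,000 = (EBIT − €650,000)(1 − 0.16) ÷ 480,000.
The (1 − t) factor cancels: (EBIT − 31,000) × 480,000 = (EBIT − 650,000) × 640,000.
Solving, EBIT = (650,000·640,000 − 31,000·480,000) / (640,000 − 480,000) = 401,120,000,000 / 160,000 = 2,507,000.00.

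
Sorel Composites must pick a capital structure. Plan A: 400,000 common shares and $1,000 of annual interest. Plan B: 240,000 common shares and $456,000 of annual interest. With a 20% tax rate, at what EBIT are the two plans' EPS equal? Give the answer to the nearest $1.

$1,138,500

At indifference, (EBIT − 1,000)(1 − t)/400,000 = (EBIT − 456,000)(1 − t)/240,000.
The (1 − t) factor cancels: (EBIT − 1,000) × 240,000 = (EBIT − 456,000) × 400,000.
EBIT × (400,000 − 240,000) = 456,000 × 400,000 − 1,000 × 240,000 = 182,160,000,000, so EBIT = 182,160,000,000 ÷ 160,000 = 1,138,500.00.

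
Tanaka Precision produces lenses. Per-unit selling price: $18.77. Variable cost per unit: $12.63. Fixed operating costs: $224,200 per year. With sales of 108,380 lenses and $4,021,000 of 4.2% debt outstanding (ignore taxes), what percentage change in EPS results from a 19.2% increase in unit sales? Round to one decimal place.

+46.9%

Contribution at this volume is 108,380 × $6.14 = $665,453.20.
Subtracting fixed costs: EBIT = $665,453.20 − $224,200 = $441,253.20.
After interest of $168,882.00, pre-tax earnings = $272,371.20.
DCL = total CM / (EBIT − I) = $665,453.20 / $272,371.20 = 2.4432.
%ΔEPS = DCL × %ΔSales = 2.4432 × +19.2% = +46.9%.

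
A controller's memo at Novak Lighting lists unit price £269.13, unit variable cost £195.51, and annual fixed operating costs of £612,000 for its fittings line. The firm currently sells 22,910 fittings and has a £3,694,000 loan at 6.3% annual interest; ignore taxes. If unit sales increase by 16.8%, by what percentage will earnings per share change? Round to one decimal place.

Contribution at this volume is 22,910 × £73.62 = £1,686,634.20.
Subtracting fixed costs: EBIT = £1,686,634.20 − £612,000 = £1,074,634.20.
Interest = £232,722.00, so EBIT − I = £841,912.20.
DCL = total CM / (EBIT − I) = £1,686,634.20 / £841,912.20 = 2.0033.
%ΔEPS = DCL × %ΔSales = 2.0033 × +16.8% = +33.7%.

+33.7%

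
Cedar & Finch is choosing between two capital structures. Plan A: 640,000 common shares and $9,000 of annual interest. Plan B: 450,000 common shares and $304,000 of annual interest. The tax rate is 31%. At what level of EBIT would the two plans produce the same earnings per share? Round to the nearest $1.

Set EPS_A = EPS_B: (EBIT − $9,000)(1 − 0.31) ÷ 640,000 = (EBIT − $304,000)(1 − 0.31) ÷ 450,000.
The (1 − t) factor cancels: (EBIT − 9,000) × 450,000 = (EBIT − 304,000) × 640,000.
Solving, EBIT = (304,000·640,000 − 9,000·450,000) / (640,000 − 450,000) = 190,510,000,000 / 190,000 = 1,002,684.21.

$1,002,684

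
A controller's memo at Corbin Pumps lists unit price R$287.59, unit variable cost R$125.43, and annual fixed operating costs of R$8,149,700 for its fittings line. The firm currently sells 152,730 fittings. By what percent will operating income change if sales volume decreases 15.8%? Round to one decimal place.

-23.5%

At 152,730 units, contribution = 152,730 × R$162.16 = R$24,766,696.80.
EBIT = R$24,766,696.80 − R$8,149,700 = R$16,616,996.80.
Degree of operating leverage = R$24,766,696.80 / R$16,616,996.80 = 1.4904.
%ΔEBIT = DOL × %ΔSales = 1.4904 × -15.8% = -23.5%.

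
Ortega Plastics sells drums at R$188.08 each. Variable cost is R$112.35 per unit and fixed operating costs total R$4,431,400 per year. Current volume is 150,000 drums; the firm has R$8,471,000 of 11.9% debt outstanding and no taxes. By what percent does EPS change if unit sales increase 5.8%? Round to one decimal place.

Total contribution margin = 150,000 × R$75.73 = R$11,359,500.00.
Operating income = contribution − fixed costs = R$11,359,500.00 − R$4,431,400 = R$6,928,100.00.
After interest of R$1,008,049.00, pre-tax earnings = R$5,920,051.00.
DCL = total CM / (EBIT − I) = R$11,359,500.00 / R$5,920,051.00 = 1.9188.
%ΔEPS = DCL × %ΔSales = 1.9188 × +5.8% = +11.1%.

+11.1%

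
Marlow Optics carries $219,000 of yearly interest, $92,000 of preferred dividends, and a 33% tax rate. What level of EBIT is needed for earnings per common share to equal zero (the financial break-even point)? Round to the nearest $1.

$356,313

Grossing the preferred dividend up to pre-tax terms: $92,000 / (1 − 0.33) = $137,313.43.
Financial break-even EBIT = interest + D_p ÷ (1 − t) = $219,000 + $137,313.43 = $356,313.43.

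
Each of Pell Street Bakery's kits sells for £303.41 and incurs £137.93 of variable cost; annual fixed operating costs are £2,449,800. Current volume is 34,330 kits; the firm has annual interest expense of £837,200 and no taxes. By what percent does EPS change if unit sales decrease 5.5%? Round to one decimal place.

-13.1%

Contribution at this volume is 34,330 × £165.48 = £5,680,928.40.
Operating income = contribution − fixed costs = £5,680,928.40 − £2,449,800 = £3,231,128.40.
After interest of £837,200.00, pre-tax earnings = £2,393,928.40.
Degree of combined leverage = contribution ÷ (EBIT − I) = £5,680,928.40 ÷ £2,393,928.40 = 2.3731.
EPS therefore changes by 2.3731 × (-5.5%) = -13.1%.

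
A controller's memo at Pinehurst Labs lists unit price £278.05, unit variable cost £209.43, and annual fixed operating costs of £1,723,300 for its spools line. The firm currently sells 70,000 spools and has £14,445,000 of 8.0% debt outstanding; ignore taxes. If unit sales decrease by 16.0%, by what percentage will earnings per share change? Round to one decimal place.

At 70,000 units, contribution = 70,000 × £68.62 = £4,803,400.00.
Operating income = contribution − fixed costs = £4,803,400.00 − £1,723,300 = £3,080,100.00.
Interest = £1,155,600.00, so EBIT − I = £1,924,500.00.
Degree of combined leverage = contribution ÷ (EBIT − I) = £4,803,400.00 ÷ £1,924,500.00 = 2.4959.
EPS therefore changes by 2.4959 × (-16.0%) = -39.9%.

-39.9%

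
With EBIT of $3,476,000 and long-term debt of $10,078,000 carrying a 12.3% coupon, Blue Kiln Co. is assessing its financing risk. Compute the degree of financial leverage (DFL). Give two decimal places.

1.55

Interest = $1,239,594.00.
Degree of financial leverage = EBIT / (EBIT − interest) = $3,476,000 / $2,236,406.00 = 1.5543.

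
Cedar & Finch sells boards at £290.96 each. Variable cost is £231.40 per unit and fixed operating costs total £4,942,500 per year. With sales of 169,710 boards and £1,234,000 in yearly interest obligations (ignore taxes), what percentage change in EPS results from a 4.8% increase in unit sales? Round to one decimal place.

At 169,710 units, contribution = 169,710 × £59.56 = £10,107,927.60.
Subtracting fixed costs: EBIT = £10,107,927.60 − £4,942,500 = £5,165,427.60.
After interest of £1,234,000.00, pre-tax earnings = £3,931,427.60.
Degree of combined leverage = contribution ÷ (EBIT − I) = £10,107,927.60 ÷ £3,931,427.60 = 2.5711.
%ΔEPS = DCL × %ΔSales = 2.5711 × +4.8% = +12.3%.

+12.3%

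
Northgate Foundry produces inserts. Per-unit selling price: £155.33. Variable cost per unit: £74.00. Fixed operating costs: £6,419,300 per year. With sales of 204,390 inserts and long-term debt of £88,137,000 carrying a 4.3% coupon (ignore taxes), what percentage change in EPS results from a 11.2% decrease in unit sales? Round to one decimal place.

-29.0%

At 204,390 units, contribution = 204,390 × £81.33 = £16,623,038.70.
Subtracting fixed costs: EBIT = £16,623,038.70 − £6,419,300 = £10,203,738.70.
Interest = £3,789,891.00, so EBIT − I = £6,413,847.70.
Degree of combined leverage = contribution ÷ (EBIT − I) = £16,623,038.70 ÷ £6,413,847.70 = 2.5917.
%ΔEPS = DCL × %ΔSales = 2.5917 × -11.2% = -29.0%.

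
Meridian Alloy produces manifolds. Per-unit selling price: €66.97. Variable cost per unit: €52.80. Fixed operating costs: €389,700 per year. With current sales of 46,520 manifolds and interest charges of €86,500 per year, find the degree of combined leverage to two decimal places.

3.60

At 46,520 units, contribution = 46,520 × €14.17 = €659,188.40.
Subtracting fixed costs: EBIT = €659,188.40 − €389,700 = €269,488.40. Interest = €86,500.00.
DOL = €659,188.40 ÷ €269,488.40 = 2.4461; DFL = €269,488.40 ÷ €182,988.40 = 1.4727.
Combined leverage = 2.4461 × 1.4727 = 3.6024.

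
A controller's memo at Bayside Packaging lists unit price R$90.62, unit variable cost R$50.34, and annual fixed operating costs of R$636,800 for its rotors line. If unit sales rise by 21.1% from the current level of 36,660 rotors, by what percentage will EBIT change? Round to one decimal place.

+37.1%

Total contribution margin = 36,660 × R$40.28 = R$1,476,664.80.
Subtracting fixed costs: EBIT = R$1,476,664.80 − R$636,800 = R$839,864.80.
DOL = contribution ÷ EBIT = R$1,476,664.80 ÷ R$839,864.80 = 1.7582.
Operating income changes by 1.7582 × +21.1% = +37.1%.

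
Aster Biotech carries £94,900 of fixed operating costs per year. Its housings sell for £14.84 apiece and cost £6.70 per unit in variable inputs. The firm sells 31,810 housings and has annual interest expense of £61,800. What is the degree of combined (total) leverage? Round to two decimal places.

2.53

At 31,810 units, contribution = 31,810 × £8.14 = £258,933.40.
Operating income = contribution − fixed costs = £258,933.40 − £94,900 = £164,033.40. Interest = £61,800.00, so EBIT − I = £102,233.40.
DCL = contribution ÷ (EBIT − I) = £258,933.40 ÷ £102,233.40 = 2.5328.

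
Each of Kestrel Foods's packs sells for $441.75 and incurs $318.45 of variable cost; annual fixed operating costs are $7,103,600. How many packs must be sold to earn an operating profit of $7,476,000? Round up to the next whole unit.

118,245 packs

Each unit contributes $441.75 − $318.45 = $123.30.
Required volume = (fixed costs + target profit) ÷ CM = ($7,103,600 + $7,476,000) ÷ $123.30 = 118,244.93, so 118,245 packs.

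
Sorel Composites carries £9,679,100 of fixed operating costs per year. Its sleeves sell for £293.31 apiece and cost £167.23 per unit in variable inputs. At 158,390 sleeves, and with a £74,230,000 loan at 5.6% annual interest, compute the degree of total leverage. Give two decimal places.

At 158,390 units, contribution = 158,390 × £126.08 = £19,969,811.20.
Operating income = contribution − fixed costs = £19,969,811.20 − £9,679,100 = £10,290,711.20. Interest = £4,156,880.00, so EBIT − I = £6,133,831.20.
Degree of total leverage = total CM / (EBIT − interest) = £19,969,811.20 / £6,133,831.20 = 3.2557.

3.26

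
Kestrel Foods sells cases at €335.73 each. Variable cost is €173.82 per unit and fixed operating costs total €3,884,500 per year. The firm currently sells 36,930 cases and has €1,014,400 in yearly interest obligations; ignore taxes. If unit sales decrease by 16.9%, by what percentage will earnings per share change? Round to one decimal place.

At 36,930 units, contribution = 36,930 × €161.91 = €5,979,336.30.
Operating income = contribution − fixed costs = €5,979,336.30 − €3,884,500 = €2,094,836.30.
Interest = €1,014,400.00, so EBIT − I = €1,080,436.30.
Degree of combined leverage = contribution ÷ (EBIT − I) = €5,979,336.30 ÷ €1,080,436.30 = 5.5342.
%ΔEPS = DCL × %ΔSales = 5.5342 × -16.9% = -93.5%.

-93.5%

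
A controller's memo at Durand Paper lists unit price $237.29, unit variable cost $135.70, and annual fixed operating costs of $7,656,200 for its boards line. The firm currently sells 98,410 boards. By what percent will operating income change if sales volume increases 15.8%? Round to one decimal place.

+67.5%

At 98,410 units, contribution = 98,410 × $101.59 = $9,997,471.90.
EBIT = $9,997,471.90 − $7,656,200 = $2,341,271.90.
DOL = contribution ÷ EBIT = $9,997,471.90 ÷ $2,341,271.90 = 4.2701.
So EBIT moves 4.2701 × (+15.8%) = +67.5%.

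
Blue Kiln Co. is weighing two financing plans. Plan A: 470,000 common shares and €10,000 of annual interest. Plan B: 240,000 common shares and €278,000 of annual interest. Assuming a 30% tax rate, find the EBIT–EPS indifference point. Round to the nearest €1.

Set EPS_A = EPS_B: (EBIT − €10,000)(1 − 0.30) ÷ 470,000 = (EBIT − €278,000)(1 − 0.30) ÷ 240,000.
The (1 − t) factor cancels: (EBIT − 10,000) × 240,000 = (EBIT − 278,000) × 470,000.
EBIT × (470,000 − 240,000) = 278,000 × 470,000 − 10,000 × 240,000 = 128,260,000,000, so EBIT = 128,260,000,000 ÷ 230,000 = 557,652.17.

€557,652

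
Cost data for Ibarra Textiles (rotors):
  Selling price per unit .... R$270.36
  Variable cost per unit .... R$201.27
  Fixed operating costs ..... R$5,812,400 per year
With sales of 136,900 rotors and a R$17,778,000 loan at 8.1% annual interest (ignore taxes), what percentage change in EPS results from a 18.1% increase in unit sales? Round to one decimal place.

+77.6%

Total contribution margin = 136,900 × R$69.09 = R$9,458,421.00.
EBIT = R$9,458,421.00 − R$5,812,400 = R$3,646,021.00.
After interest of R$1,440,018.00, pre-tax earnings = R$2,206,003.00.
DCL = total CM / (EBIT − I) = R$9,458,421.00 / R$2,206,003.00 = 4.2876.
%ΔEPS = DCL × %ΔSales = 4.2876 × +18.1% = +77.6%.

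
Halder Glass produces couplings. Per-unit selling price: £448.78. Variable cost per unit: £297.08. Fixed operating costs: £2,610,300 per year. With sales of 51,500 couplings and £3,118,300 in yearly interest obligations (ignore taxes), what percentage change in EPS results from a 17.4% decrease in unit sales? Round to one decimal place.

Total contribution margin = 51,500 × £151.70 = £7,812,550.00.
EBIT = £7,812,550.00 − £2,610,300 = £5,202,250.00.
After interest of £3,118,300.00, pre-tax earnings = £2,083,950.00.
DCL = total CM / (EBIT − I) = £7,812,550.00 / £2,083,950.00 = 3.7489.
%ΔEPS = DCL × %ΔSales = 3.7489 × -17.4% = -65.2%.

-65.2%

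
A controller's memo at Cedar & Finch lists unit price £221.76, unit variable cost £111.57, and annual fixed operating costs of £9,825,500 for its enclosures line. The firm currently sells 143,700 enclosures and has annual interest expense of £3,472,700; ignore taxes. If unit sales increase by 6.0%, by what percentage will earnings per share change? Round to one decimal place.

Total contribution margin = 143,700 × £110.19 = £15,834,303.00.
EBIT = £15,834,303.00 − £9,825,500 = £6,008,803.00.
After interest of £3,472,700.00, pre-tax earnings = £2,536,103.00.
DCL = total CM / (EBIT − I) = £15,834,303.00 / £2,536,103.00 = 6.2436.
%ΔEPS = DCL × %ΔSales = 6.2436 × +6.0% = +37.5%.

+37.5%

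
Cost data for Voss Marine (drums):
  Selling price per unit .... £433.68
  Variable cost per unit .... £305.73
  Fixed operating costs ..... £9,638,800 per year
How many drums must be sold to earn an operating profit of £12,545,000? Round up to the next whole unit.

173,379 drums

Unit CM = price − variable cost = £433.68 − £305.73 = £127.95.
Units = (FC + target) / CM = (£9,638,800 + £12,545,000) / £127.95 = 173,378.66, so 173,379 drums.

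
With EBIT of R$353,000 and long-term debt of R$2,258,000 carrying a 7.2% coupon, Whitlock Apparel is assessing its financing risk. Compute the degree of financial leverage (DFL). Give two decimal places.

1.85

Interest = R$162,576.00.
DFL = EBIT ÷ (EBIT − I) = R$353,000 ÷ (R$353,000 − R$162,576.00) = R$353,000 ÷ R$190,424.00 = 1.8538.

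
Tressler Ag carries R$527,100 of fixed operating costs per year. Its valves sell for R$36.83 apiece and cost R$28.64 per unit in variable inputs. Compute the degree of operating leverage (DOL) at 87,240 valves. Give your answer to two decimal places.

3.81

Total contribution margin = 87,240 × R$8.19 = R$714,495.60.
EBIT = R$714,495.60 − R$527,100 = R$187,395.60.
So DOL = total CM / EBIT = R$714,495.60 / R$187,395.60 = 3.8128.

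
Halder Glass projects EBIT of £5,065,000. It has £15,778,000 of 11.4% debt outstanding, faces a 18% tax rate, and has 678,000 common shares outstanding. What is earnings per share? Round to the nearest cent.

£3.95

Pre-tax income = £5,065,000 − £1,798,692.00 = £3,266,308.00.
After tax at 18%: net income = £3,266,308.00 × 0.82 = £2,678,372.56.
Per share: £2,678,372.56 / 678,000 shares = £3.95.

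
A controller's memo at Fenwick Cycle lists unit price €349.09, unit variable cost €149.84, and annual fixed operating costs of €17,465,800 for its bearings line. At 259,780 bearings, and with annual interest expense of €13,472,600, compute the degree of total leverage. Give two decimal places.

2.49

Total contribution margin = 259,780 × €199.25 = €51,761,165.00.
EBIT = €51,761,165.00 − €17,465,800 = €34,295,365.00. Interest = €13,472,600.00.
DOL = €51,761,165.00 ÷ €34,295,365.00 = 1.5093; DFL = €34,295,365.00 ÷ €20,822,765.00 = 1.6470.
Combined leverage = 1.5093 × 1.6470 = 2.4858.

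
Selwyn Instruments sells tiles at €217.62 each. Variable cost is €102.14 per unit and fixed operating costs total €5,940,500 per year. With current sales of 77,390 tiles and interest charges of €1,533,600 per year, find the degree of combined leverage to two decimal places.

At 77,390 units, contribution = 77,390 × €115.48 = €8,936,997.20.
Operating income = contribution − fixed costs = €8,936,997.20 − €5,940,500 = €2,996,497.20. Interest = €1,533,600.00, so EBIT − I = €1,462,897.20.
Degree of total leverage = total CM / (EBIT − interest) = €8,936,997.20 / €1,462,897.20 = 6.1091.

6.11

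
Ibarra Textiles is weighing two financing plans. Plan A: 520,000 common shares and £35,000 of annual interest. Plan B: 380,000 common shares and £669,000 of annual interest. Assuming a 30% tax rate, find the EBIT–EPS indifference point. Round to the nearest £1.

£2,389,857

Set EPS_A = EPS_B: (EBIT − £35,000)(1 − 0.30) ÷ 520,000 = (EBIT − £669,000)(1 − 0.30) ÷ 380,000.
Cancelling (1 − t) and cross-multiplying: 380,000·(EBIT − 35,000) = 520,000·(EBIT − 669,000).
EBIT × (520,000 − 380,000) = 669,000 × 520,000 − 35,000 × 380,000 = 334,580,000,000, so EBIT = 334,580,000,000 ÷ 140,000 = 2,389,857.14.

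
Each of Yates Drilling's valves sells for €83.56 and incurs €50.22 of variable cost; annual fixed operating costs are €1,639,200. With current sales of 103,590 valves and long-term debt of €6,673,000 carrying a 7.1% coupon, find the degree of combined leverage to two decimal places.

2.58

Total contribution margin = 103,590 × €33.34 = €3,453,690.60.
Subtracting fixed costs: EBIT = €3,453,690.60 − €1,639,200 = €1,814,490.60. Interest = €473,783.00, so EBIT − I = €1,340,707.60.
Degree of total leverage = total CM / (EBIT − interest) = €3,453,690.60 / €1,340,707.60 = 2.5760.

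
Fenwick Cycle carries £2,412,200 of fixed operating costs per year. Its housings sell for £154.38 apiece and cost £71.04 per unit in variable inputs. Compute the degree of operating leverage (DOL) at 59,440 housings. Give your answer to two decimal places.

Contribution at this volume is 59,440 × £83.34 = £4,953,729.60.
Subtracting fixed costs: EBIT = £4,953,729.60 − £2,412,200 = £2,541,529.60.
Degree of operating leverage = £4,953,729.60 / £2,541,529.60 = 1.9491.

1.95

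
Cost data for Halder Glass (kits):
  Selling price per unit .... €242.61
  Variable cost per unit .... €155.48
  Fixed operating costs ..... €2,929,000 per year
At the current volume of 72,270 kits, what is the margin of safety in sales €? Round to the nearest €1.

Each unit contributes €242.61 − €155.48 = €87.13. Break-even units = €2,929,000 ÷ €87.13 = 33,616.44; break-even revenue = 33,616.44 × €242.61 = €8,155,683.35.
Actual sales revenue = 72,270 × €242.61 = €17,533,424.70.
Margin of safety = €17,533,424.70 − €8,155,683.35 = €9,377,741.

€9,377,741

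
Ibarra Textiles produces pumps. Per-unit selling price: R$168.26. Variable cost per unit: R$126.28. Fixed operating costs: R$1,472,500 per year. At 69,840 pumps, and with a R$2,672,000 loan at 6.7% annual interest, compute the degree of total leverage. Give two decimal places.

At 69,840 units, contribution = 69,840 × R$41.98 = R$2,931,883.20.
EBIT = R$2,931,883.20 − R$1,472,500 = R$1,459,383.20. Interest = R$179,024.00, so EBIT − I = R$1,280,359.20.
Degree of total leverage = total CM / (EBIT − interest) = R$2,931,883.20 / R$1,280,359.20 = 2.2899.

2.29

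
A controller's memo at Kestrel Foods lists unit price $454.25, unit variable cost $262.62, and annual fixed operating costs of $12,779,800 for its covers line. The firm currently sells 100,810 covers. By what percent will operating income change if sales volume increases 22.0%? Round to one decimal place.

+65.0%

At 100,810 units, contribution = 100,810 × $191.63 = $19,318,220.30.
Operating income = contribution − fixed costs = $19,318,220.30 − $12,779,800 = $6,538,420.30.
So DOL = total CM / EBIT = $19,318,220.30 / $6,538,420.30 = 2.9546.
So EBIT moves 2.9546 × (+22.0%) = +65.0%.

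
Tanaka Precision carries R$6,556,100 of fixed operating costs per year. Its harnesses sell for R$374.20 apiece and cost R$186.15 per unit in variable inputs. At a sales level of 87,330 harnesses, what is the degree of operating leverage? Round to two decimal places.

At 87,330 units, contribution = 87,330 × R$188.05 = R$16,422,406.50.
EBIT = R$16,422,406.50 − R$6,556,100 = R$9,866,306.50.
So DOL = total CM / EBIT = R$16,422,406.50 / R$9,866,306.50 = 1.6645.

1.66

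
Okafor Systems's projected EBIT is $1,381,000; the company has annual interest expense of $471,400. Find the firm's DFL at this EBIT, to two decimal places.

1.52

Annual interest charges come to $471,400.00.
DFL = EBIT ÷ (EBIT − I) = $1,381,000 ÷ ($1,381,000 − $471,400.00) = $1,381,000 ÷ $909,600.00 = 1.5182.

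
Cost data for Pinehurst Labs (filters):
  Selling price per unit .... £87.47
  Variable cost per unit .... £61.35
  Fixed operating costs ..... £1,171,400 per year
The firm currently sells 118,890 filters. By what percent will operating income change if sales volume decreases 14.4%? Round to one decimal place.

-23.1%

Total contribution margin = 118,890 × £26.12 = £3,105,406.80.
Subtracting fixed costs: EBIT = £3,105,406.80 − £1,171,400 = £1,934,006.80.
DOL = contribution ÷ EBIT = £3,105,406.80 ÷ £1,934,006.80 = 1.6057.
Operating income changes by 1.6057 × -14.4% = -23.1%.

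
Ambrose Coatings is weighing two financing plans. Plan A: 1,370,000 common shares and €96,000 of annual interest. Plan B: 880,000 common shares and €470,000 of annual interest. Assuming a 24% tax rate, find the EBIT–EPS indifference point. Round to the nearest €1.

At indifference, (EBIT − 96,000)(1 − t)/1,370,000 = (EBIT − 470,000)(1 − t)/880,000.
Cancelling (1 − t) and cross-multiplying: 880,000·(EBIT − 96,000) = 1,370,000·(EBIT − 470,000).
Solving, EBIT = (470,000·1,370,000 − 96,000·880,000) / (1,370,000 − 880,000) = 559,420,000,000 / 490,000 = 1,141,673.47.

€1,141,673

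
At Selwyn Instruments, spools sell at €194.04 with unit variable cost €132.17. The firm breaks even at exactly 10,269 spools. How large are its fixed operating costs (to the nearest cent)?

Unit CM = price − variable cost = €194.04 − €132.17 = €61.87.
Since BE = FC / CM, FC = 10,269 × €61.87 = €635,343.03.

€635,343.03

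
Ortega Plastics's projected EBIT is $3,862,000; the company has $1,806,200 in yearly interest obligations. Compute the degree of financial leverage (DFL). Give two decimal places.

Annual interest charges come to $1,806,200.00.
Degree of financial leverage = EBIT / (EBIT − interest) = $3,862,000 / $2,055,800.00 = 1.8786.

1.88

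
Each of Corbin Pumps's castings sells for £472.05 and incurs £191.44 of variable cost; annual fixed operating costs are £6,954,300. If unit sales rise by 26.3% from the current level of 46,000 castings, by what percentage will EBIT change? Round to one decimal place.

+57.0%

Contribution at this volume is 46,000 × £280.61 = £12,908,060.00.
Operating income = contribution − fixed costs = £12,908,060.00 − £6,954,300 = £5,953,760.00.
So DOL = total CM / EBIT = £12,908,060.00 / £5,953,760.00 = 2.1681.
%ΔEBIT = DOL × %ΔSales = 2.1681 × +26.3% = +57.0%.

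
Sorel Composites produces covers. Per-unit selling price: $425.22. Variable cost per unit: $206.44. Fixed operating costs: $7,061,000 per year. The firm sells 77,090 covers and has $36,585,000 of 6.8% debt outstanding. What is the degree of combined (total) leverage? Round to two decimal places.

2.31

Contribution at this volume is 77,090 × $218.78 = $16,865,750.20.
Subtracting fixed costs: EBIT = $16,865,750.20 − $7,061,000 = $9,804,750.20. Interest = $2,487,780.00.
DOL = $16,865,750.20 ÷ $9,804,750.20 = 1.7202; DFL = $9,804,750.20 ÷ $7,316,970.20 = 1.3400.
Combined leverage = 1.7202 × 1.3400 = 2.3051.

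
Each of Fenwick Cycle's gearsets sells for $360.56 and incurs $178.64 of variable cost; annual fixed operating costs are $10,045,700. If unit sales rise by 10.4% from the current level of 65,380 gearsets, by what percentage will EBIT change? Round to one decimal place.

+66.9%

Total contribution margin = 65,380 × $181.92 = $11,893,929.60.
Subtracting fixed costs: EBIT = $11,893,929.60 − $10,045,700 = $1,848,229.60.
Degree of operating leverage = $11,893,929.60 / $1,848,229.60 = 6.4353.
%ΔEBIT = DOL × %ΔSales = 6.4353 × +10.4% = +66.9%.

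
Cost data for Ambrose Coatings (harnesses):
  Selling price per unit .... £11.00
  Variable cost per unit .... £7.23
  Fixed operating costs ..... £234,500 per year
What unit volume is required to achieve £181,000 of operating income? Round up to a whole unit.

Each unit contributes £11.00 − £7.23 = £3.77.
Required volume = (fixed costs + target profit) ÷ CM = (£234,500 + £181,000) ÷ £3.77 = 110,212.20, so 110,213 harnesses.

110,213 harnesses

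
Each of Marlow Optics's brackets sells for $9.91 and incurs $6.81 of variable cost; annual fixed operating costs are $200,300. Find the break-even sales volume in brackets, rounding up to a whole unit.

Each unit contributes $9.91 − $6.81 = $3.10.
Break-even Q = $200,300 / $3.10 = 64,612.90 → 64,613 brackets.

64,613 brackets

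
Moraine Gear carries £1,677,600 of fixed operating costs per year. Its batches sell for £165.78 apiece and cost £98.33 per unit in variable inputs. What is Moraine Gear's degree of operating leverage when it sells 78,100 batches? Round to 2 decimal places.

At 78,100 units, contribution = 78,100 × £67.45 = £5,267,845.00.
EBIT = £5,267,845.00 − £1,677,600 = £3,590,245.00.
Degree of operating leverage = £5,267,845.00 / £3,590,245.00 = 1.4673.

1.47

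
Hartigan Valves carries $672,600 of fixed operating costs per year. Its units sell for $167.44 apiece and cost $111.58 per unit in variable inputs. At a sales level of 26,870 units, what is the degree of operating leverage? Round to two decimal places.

Total contribution margin = 26,870 × $55.86 = $1,500,958.20.
EBIT = $1,500,958.20 − $672,600 = $828,358.20.
DOL = contribution ÷ EBIT = $1,500,958.20 ÷ $828,358.20 = 1.8120.

1.81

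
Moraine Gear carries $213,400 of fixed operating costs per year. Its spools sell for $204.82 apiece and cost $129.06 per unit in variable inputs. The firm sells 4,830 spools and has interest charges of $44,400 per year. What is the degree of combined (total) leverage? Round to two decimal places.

Total contribution margin = 4,830 × $75.76 = $365,920.80.
Operating income = contribution − fixed costs = $365,920.80 − $213,400 = $152,520.80. Interest = $44,400.00.
DOL = $365,920.80 ÷ $152,520.80 = 2.3992; DFL = $152,520.80 ÷ $108,120.80 = 1.4107.
DCL = DOL × DFL = 2.3992 × 1.4107 = 3.3846.

3.38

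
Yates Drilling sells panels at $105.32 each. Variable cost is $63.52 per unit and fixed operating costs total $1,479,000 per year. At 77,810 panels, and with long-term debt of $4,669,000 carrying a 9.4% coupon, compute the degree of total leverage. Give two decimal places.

Contribution at this volume is 77,810 × $41.80 = $3,252,458.00.
EBIT = $3,252,458.00 − $1,479,000 = $1,773,458.00. Interest = $438,886.00.
DOL = $3,252,458.00 ÷ $1,773,458.00 = 1.8340; DFL = $1,773,458.00 ÷ $1,334,572.00 = 1.3289.
DCL = DOL × DFL = 1.8340 × 1.3289 = 2.4372.

2.44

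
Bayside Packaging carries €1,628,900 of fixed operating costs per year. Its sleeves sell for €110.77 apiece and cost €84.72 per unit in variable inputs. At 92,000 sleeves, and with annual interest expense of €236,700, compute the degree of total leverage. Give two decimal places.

At 92,000 units, contribution = 92,000 × €26.05 = €2,396,600.00.
Operating income = contribution − fixed costs = €2,396,600.00 − €1,628,900 = €767,700.00. Interest = €236,700.00, so EBIT − I = €531,000.00.
Degree of total leverage = total CM / (EBIT − interest) = €2,396,600.00 / €531,000.00 = 4.5134.

4.51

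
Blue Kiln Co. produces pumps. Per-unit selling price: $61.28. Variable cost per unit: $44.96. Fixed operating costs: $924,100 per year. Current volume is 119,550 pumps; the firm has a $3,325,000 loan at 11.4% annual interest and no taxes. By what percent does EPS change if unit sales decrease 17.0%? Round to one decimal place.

At 119,550 units, contribution = 119,550 × $16.32 = $1,951,056.00.
Subtracting fixed costs: EBIT = $1,951,056.00 − $924,100 = $1,026,956.00.
Interest = $379,050.00, so EBIT − I = $647,906.00.
DCL = total CM / (EBIT − I) = $1,951,056.00 / $647,906.00 = 3.0113.
%ΔEPS = DCL × %ΔSales = 3.0113 × -17.0% = -51.2%.

-51.2%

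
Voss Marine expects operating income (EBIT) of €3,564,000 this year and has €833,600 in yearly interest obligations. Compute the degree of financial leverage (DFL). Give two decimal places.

Interest = €833,600.00.
DFL = EBIT ÷ (EBIT − I) = €3,564,000 ÷ (€3,564,000 − €833,600.00) = €3,564,000 ÷ €2,730,400.00 = 1.3053.

1.31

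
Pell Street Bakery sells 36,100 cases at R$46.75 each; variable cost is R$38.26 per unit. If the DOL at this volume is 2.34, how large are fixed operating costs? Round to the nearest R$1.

R$175,511

At 36,100 units, contribution = 36,100 × R$8.49 = R$306,489.00.
Since DOL = CM ÷ EBIT, EBIT = R$306,489.00 ÷ 2.34 = R$130,978.21.
Fixed costs = CM − EBIT = R$306,489.00 − R$130,978.21 = R$175,511.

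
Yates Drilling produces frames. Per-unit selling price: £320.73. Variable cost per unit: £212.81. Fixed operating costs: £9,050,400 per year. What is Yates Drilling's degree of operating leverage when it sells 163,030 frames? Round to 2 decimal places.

2.06

At 163,030 units, contribution = 163,030 × £107.92 = £17,594,197.60.
Subtracting fixed costs: EBIT = £17,594,197.60 − £9,050,400 = £8,543,797.60.
So DOL = total CM / EBIT = £17,594,197.60 / £8,543,797.60 = 2.0593.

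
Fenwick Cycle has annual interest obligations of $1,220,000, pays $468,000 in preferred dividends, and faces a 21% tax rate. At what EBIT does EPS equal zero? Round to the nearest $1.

$1,812,405

Preferred dividends are paid after tax, so their pre-tax equivalent is $468,000 ÷ (1 − 0.21) = $592,405.06.
EPS = 0 when EBIT covers interest plus the pre-tax preferred burden: $1,220,000 + $592,405.06 = $1,812,405.06.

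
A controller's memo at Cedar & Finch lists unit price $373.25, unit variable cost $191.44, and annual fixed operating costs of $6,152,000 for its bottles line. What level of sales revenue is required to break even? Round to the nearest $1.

$12,629,855

CM per unit = $373.25 − $191.44 = $181.81; CM ratio = $181.81 / $373.25 = 0.4871.
Break-even revenue = fixed costs × price ÷ CM = $6,152,000 × $373.25 ÷ $181.81 = $12,629,855.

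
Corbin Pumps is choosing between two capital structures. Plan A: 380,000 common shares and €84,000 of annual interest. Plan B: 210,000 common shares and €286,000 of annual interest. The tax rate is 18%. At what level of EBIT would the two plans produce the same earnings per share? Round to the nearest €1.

€535,529

Set EPS_A = EPS_B: (EBIT − €84,000)(1 − 0.18) ÷ 380,000 = (EBIT − €286,000)(1 − 0.18) ÷ 210,000.
The (1 − t) factor cancels: (EBIT − 84,000) × 210,000 = (EBIT − 286,000) × 380,000.
Solving, EBIT = (286,000·380,000 − 84,000·210,000) / (380,000 − 210,000) = 91,040,000,000 / 170,000 = 535,529.41.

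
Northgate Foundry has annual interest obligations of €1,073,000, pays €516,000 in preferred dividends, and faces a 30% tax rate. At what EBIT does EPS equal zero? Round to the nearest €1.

€1,810,143

Preferred dividends are paid after tax, so their pre-tax equivalent is €516,000 ÷ (1 − 0.30) = €737,142.86.
Financial break-even EBIT = interest + D_p ÷ (1 − t) = €1,073,000 + €737,142.86 = €1,810,142.86.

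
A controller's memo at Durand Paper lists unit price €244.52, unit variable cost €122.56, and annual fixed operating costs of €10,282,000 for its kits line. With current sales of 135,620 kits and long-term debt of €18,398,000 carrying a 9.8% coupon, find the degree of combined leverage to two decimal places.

At 135,620 units, contribution = 135,620 × €121.96 = €16,540,215.20.
Subtracting fixed costs: EBIT = €16,540,215.20 − €10,282,000 = €6,258,215.20. Interest = €1,803,004.00.
DOL = €16,540,215.20 ÷ €6,258,215.20 = 2.6430; DFL = €6,258,215.20 ÷ €4,455,211.20 = 1.4047.
DCL = DOL × DFL = 2.6430 × 1.4047 = 3.7126.

3.71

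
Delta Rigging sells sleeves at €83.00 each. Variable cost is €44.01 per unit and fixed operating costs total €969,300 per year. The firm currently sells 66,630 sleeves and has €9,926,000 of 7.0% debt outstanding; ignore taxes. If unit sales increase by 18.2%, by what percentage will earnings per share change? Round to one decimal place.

+50.6%

Contribution at this volume is 66,630 × €38.99 = €2,597,903.70.
EBIT = €2,597,903.70 − €969,300 = €1,628,603.70.
Interest = €694,820.00, so EBIT − I = €933,783.70.
Degree of combined leverage = contribution ÷ (EBIT − I) = €2,597,903.70 ÷ €933,783.70 = 2.7821.
EPS therefore changes by 2.7821 × (+18.2%) = +50.6%.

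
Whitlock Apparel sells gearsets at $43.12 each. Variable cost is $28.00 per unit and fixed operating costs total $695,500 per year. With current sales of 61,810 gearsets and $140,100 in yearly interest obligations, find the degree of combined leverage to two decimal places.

Contribution at this volume is 61,810 × $15.12 = $934,567.20.
Operating income = contribution − fixed costs = $934,567.20 − $695,500 = $239,067.20. Interest = $140,100.00.
DOL = $934,567.20 ÷ $239,067.20 = 3.9092; DFL = $239,067.20 ÷ $98,967.20 = 2.4156.
Combined leverage = 3.9092 × 2.4156 = 9.4431.

9.44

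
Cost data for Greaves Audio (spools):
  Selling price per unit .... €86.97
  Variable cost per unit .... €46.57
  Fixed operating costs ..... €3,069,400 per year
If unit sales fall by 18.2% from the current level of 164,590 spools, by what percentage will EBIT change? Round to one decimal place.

At 164,590 units, contribution = 164,590 × €40.40 = €6,649,436.00.
Subtracting fixed costs: EBIT = €6,649,436.00 − €3,069,400 = €3,580,036.00.
So DOL = total CM / EBIT = €6,649,436.00 / €3,580,036.00 = 1.8574.
%ΔEBIT = DOL × %ΔSales = 1.8574 × -18.2% = -33.8%.

-33.8%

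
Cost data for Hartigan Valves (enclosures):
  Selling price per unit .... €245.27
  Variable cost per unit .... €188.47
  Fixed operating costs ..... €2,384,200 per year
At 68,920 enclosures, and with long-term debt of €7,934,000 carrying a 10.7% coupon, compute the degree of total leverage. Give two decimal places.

Contribution at this volume is 68,920 × €56.80 = €3,914,656.00.
Subtracting fixed costs: EBIT = €3,914,656.00 − €2,384,200 = €1,530,456.00. Interest = €848,938.00, so EBIT − I = €681,518.00.
Degree of total leverage = total CM / (EBIT − interest) = €3,914,656.00 / €681,518.00 = 5.7440.

5.74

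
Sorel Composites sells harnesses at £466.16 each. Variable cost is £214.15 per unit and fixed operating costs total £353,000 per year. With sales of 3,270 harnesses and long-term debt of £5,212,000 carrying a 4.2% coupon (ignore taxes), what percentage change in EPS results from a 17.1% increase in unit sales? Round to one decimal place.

Contribution at this volume is 3,270 × £252.01 = £824,072.70.
Subtracting fixed costs: EBIT = £824,072.70 − £353,000 = £471,072.70.
Interest = £218,904.00, so EBIT − I = £252,168.70.
DCL = total CM / (EBIT − I) = £824,072.70 / £252,168.70 = 3.2679.
EPS therefore changes by 3.2679 × (+17.1%) = +55.9%.

+55.9%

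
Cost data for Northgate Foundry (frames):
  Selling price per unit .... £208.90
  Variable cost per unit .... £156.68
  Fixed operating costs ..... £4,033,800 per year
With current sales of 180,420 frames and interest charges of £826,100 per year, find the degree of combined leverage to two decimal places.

2.07

Contribution at this volume is 180,420 × £52.22 = £9,421,532.40.
Subtracting fixed costs: EBIT = £9,421,532.40 − £4,033,800 = £5,387,732.40. Interest = £826,100.00.
DOL = £9,421,532.40 ÷ £5,387,732.40 = 1.7487; DFL = £5,387,732.40 ÷ £4,561,632.40 = 1.1811.
Combined leverage = 1.7487 × 1.1811 = 2.0654.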